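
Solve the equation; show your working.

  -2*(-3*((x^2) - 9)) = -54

Step 1. [-2*(-3*((x^2) - 9)) = -54] -2 out front; divide by -2 ⇒ div: -3*((x^2) - 9) = 27.
Step 2. [-3*((x^2) - 9) = 27] -3 out front; divide by -3, so div: (x^2) - 9 = -9.
Step 3. [(x^2) - 9 = -9] 9 comes off first (add 9) ⇒ sub: x^2 = 0.
Step 4. [x^2 = 0] LHS squared, RHS 0 ≥ 0: apply √ (±). So sqrt: x = 0.

Answer: x ∈ {0}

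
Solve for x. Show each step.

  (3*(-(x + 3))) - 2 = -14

Step 1. [(3*(-(x + 3))) - 2 = -14] 2 comes off first (add 2). So sub: 3*(-(x + 3)) = -12.
Step 2. [3*(-(x + 3)) = -12] divide by the outer 3 ⇒ div: -(x + 3) = -4.
Step 3. [-(x + 3) = -4] LHS negated; negate both sides ⇒ neg: x + 3 = 4.
Step 4. [x + 3 = 4] 3 comes off first (subtract 3). So sub: x = 1.

Answer: x ∈ {1}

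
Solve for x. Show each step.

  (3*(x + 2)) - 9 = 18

Step 1. [(3*(x + 2)) - 9 = 18] -9 is outermost — add 9 both sides. So sub: 3*(x + 2) = 27.
Step 2. [3*(x + 2) = 27] 3·(inner) — divide through by 3, so div: x + 2 = 9.
Step 3. [x + 2 = 9] the outer +2 inverts by subtracting 2. So sub: x = 7.

Answer: x ∈ {7}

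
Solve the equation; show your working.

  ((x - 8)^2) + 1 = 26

Step 1. [((x - 8)^2) + 1 = 26] the outer +1 inverts by subtracting 1, so sub: (x - 8)^2 = 25.
Step 2. [(x - 8)^2 = 25] √ both sides: 25 ≥ 0 gives two branches ⇒ sqrt: x - 8 = 5 or -5.
Step 3. [x - 8 = 5 or -5] the outer -8 inverts by adding 8 ⇒ sub: x = 13 or 3.

Answer: x ∈ {3, 13}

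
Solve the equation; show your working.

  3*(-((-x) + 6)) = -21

Step 1. [3*(-((-x) + 6)) = -21] divide by the outer 3, so div: -((-x) + 6) = -7.
Step 2. [-((-x) + 6) = -7] flip signs both sides. So neg: (-x) + 6 = 7.
Step 3. [(-x) + 6 = 7] +6 is outermost — subtract 6 both sides, so sub: -x = 1.
Step 4. [-x = 1] flip signs both sides ⇒ neg: x = -1.

Answer: x ∈ {-1}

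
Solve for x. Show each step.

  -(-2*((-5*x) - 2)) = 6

Step 1. [-(-2*((-5*x) - 2)) = 6] flip signs both sides ⇒ neg: -2*((-5*x) - 2) = -6.
Step 2. [-2*((-5*x) - 2) = -6] -2·(inner) — divide through by -2 ⇒ div: (-5*x) - 2 = 3.
Step 3. [(-5*x) - 2 = 3] add 2: x sits inside (… - 2), so sub: -5*x = 5.
Step 4. [-5*x = 5] -5·(inner) — divide through by -5, so div: x = -1.

Answer: x ∈ {-1}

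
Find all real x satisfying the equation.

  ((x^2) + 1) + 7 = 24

Step 1. [((x^2) + 1) + 7 = 24] +7 is outermost — subtract 7 both sides. So sub: (x^2) + 1 = 17.
Step 2. [(x^2) + 1 = 17] subtract 1: x sits inside (… + 1), so sub: x^2 = 16.
Step 3. [x^2 = 16] √ both sides: 16 ≥ 0 gives two branches ⇒ sqrt: x = 4 or -4.

Answer: x ∈ {-4, 4}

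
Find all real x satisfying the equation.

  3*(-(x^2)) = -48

Step 1. [3*(-(x^2)) = -48] leading coefficient 3: divide by 3. So div: -(x^2) = -16.
Step 2. [-(x^2) = -16] flip signs both sides. So neg: x^2 = 16.
Step 3. [x^2 = 16] √ both sides: 16 ≥ 0 gives two branches, so sqrt: x = 4 or -4.

Answer: x ∈ {-4, 4}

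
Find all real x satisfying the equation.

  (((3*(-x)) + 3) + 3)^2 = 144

Step 1. [(((3*(-x)) + 3) + 3)^2 = 144] √ both sides: 144 ≥ 0 gives two branches. So sqrt: ((3*(-x)) + 3) + 3 = 12 or -12.
Step 2. [((3*(-x)) + 3) + 3 = 12 or -12] 3 comes off first (subtract 3) ⇒ sub: (3*(-x)) + 3 = 9 or -15.
Step 3. [(3*(-x)) + 3 = 9 or -15] 3 divides every term; factor it out, so factor: (-x) + 1 = 3 or -5.
Step 4. [(-x) + 1 = 3 or -5] 1 comes off first (subtract 1). So sub: -x = 2 or -6.
Step 5. [-x = 2 or -6] flip signs both sides, so neg: x = -2 or 6.

Answer: x ∈ {-2, 6}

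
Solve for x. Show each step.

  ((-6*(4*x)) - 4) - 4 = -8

Step 1. [((-6*(4*x)) - 4) - 4 = -8] 4 comes off first (add 4), so sub: (-6*(4*x)) - 4 = -4.
Step 2. [(-6*(4*x)) - 4 = -4] the outer -4 inverts by adding 4. So sub: -6*(4*x) = 0.
Step 3. [-6*(4*x) = 0] divide by the outer -6. So div: 4*x = 0.
Step 4. [4*x = 0] 4 out front; divide by 4. So div: x = 0.

Answer: x ∈ {0}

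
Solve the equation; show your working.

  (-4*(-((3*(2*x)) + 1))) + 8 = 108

Step 1. [(-4*(-((3*(2*x)) + 1))) + 8 = 108] +8 is outermost — subtract 8 both sides, so sub: -4*(-((3*(2*x)) + 1)) = 100.
Step 2. [-4*(-((3*(2*x)) + 1)) = 100] LHS = -4·(…); ÷-4 both sides ⇒ div: -((3*(2*x)) + 1) = -25.
Step 3. [-((3*(2*x)) + 1) = -25] LHS negated; negate both sides. So neg: (3*(2*x)) + 1 = 25.
Step 4. [(3*(2*x)) + 1 = 25] subtract 1: x sits inside (… + 1) ⇒ sub: 3*(2*x) = 24.
Step 5. [3*(2*x) = 24] LHS = 3·(…); ÷3 both sides. So div: 2*x = 8.
Step 6. [2*x = 8] LHS = 2·(…); ÷2 both sides ⇒ div: x = 4.

Answer: x ∈ {4}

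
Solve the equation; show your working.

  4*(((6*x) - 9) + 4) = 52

Step 1. [4*(((6*x) - 9) + 4) = 52] LHS = 4·(…); ÷4 both sides ⇒ div: ((6*x) - 9) + 4 = 13.
Step 2. [((6*x) - 9) + 4 = 13] peel the +4: subtract 4 from each side, so sub: (6*x) - 9 = 9.
Step 3. [(6*x) - 9 = 9] the outer -9 inverts by adding 9 ⇒ sub: 6*x = 18.
Step 4. [6*x = 18] 6 out front; divide by 6 ⇒ div: x = 3.

Answer: x ∈ {3}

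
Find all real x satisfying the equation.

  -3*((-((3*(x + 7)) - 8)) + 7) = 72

Step 1. [-3*((-((3*(x + 7)) - 8)) + 7) = 72] -3·(inner) — divide through by -3, so div: (-((3*(x + 7)) - 8)) + 7 = -24.
Step 2. [(-((3*(x + 7)) - 8)) + 7 = -24] +7 is outermost — subtract 7 both sides. So sub: -((3*(x + 7)) - 8) = -31.
Step 3. [-((3*(x + 7)) - 8) = -31] LHS negated; negate both sides, so neg: (3*(x + 7)) - 8 = 31.
Step 4. [(3*(x + 7)) - 8 = 31] -8 is outermost — add 8 both sides. So sub: 3*(x + 7) = 39.
Step 5. [3*(x + 7) = 39] divide by the outer 3 ⇒ div: x + 7 = 13.
Step 6. [x + 7 = 13] 7 comes off first (subtract 7), so sub: x = 6.

Answer: x ∈ {6}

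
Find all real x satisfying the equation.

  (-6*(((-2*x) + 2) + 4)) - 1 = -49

Step 1. [(-6*(((-2*x) + 2) + 4)) - 1 = -49] peel the -1: add 1 from each side, so sub: -6*(((-2*x) + 2) + 4) = -48.
Step 2. [-6*(((-2*x) + 2) + 4) = -48] leading coefficient -6: divide by -6, so div: ((-2*x) + 2) + 4 = 8.
Step 3. [((-2*x) + 2) + 4 = 8] subtract 4: x sits inside (… + 4). So sub: (-2*x) + 2 = 4.
Step 4. [(-2*x) + 2 = 4] the outer +2 inverts by subtracting 2, so sub: -2*x = 2.
Step 5. [-2*x = 2] -2·(inner) — divide through by -2. So div: x = -1.

Answer: x ∈ {-1}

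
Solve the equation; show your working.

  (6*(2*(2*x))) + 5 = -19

Step 1. [(6*(2*(2*x))) + 5 = -19] peel the +5: subtract 5 from each side ⇒ sub: 6*(2*(2*x)) = -24.
Step 2. [6*(2*(2*x)) = -24] divide by the outer 6, so div: 2*(2*x) = -4.
Step 3. [2*(2*x) = -4] divide by the outer 2. So div: 2*x = -2.
Step 4. [2*x = -2] LHS = 2·(…); ÷2 both sides ⇒ div: x = -1.

Answer: x ∈ {-1}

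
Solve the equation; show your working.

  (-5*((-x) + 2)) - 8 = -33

Step 1. [(-5*((-x) + 2)) - 8 = -33] -8 is outermost — add 8 both sides, so sub: -5*((-x) + 2) = -25.
Step 2. [-5*((-x) + 2) = -25] divide by the outer -5 ⇒ div: (-x) + 2 = 5.
Step 3. [(-x) + 2 = 5] 2 comes off first (subtract 2) ⇒ sub: -x = 3.
Step 4. [-x = 3] flip signs both sides. So neg: x = -3.

Answer: x ∈ {-3}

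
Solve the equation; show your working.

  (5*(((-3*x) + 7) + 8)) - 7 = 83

Step 1. [(5*(((-3*x) + 7) + 8)) - 7 = 83] 7 comes off first (add 7), so sub: 5*(((-3*x) + 7) + 8) = 90.
Step 2. [5*(((-3*x) + 7) + 8) = 90] 5·(inner) — divide through by 5 ⇒ div: ((-3*x) + 7) + 8 = 18.
Step 3. [((-3*x) + 7) + 8 = 18] +8 is outermost — subtract 8 both sides. So sub: (-3*x) + 7 = 10.
Step 4. [(-3*x) + 7 = 10] 7 comes off first (subtract 7), so sub: -3*x = 3.
Step 5. [-3*x = 3] -3 out front; divide by -3 ⇒ div: x = -1.

Answer: x ∈ {-1}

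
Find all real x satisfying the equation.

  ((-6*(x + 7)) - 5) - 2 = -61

Step 1. [((-6*(x + 7)) - 5) - 2 = -61] add 2: x sits inside (… - 2). So sub: (-6*(x + 7)) - 5 = -59.
Step 2. [(-6*(x + 7)) - 5 = -59] peel the -5: add 5 from each side, so sub: -6*(x + 7) = -54.
Step 3. [-6*(x + 7) = -54] LHS = -6·(…); ÷-6 both sides. So div: x + 7 = 9.
Step 4. [x + 7 = 9] +7 is outermost — subtract 7 both sides, so sub: x = 2.

Answer: x ∈ {2}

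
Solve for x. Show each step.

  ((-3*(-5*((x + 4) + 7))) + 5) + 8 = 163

Step 1. [((-3*(-5*((x + 4) + 7))) + 5) + 8 = 163] subtract 8: x sits inside (… + 8), so sub: (-3*(-5*((x + 4) + 7))) + 5 = 155.
Step 2. [(-3*(-5*((x + 4) + 7))) + 5 = 155] peel the +5: subtract 5 from each side. So sub: -3*(-5*((x + 4) + 7)) = 150.
Step 3. [-3*(-5*((x + 4) + 7)) = 150] leading coefficient -3: divide by -3. So div: -5*((x + 4) + 7) = -50.
Step 4. [-5*((x + 4) + 7) = -50] -5·(inner) — divide through by -5 ⇒ div: (x + 4) + 7 = 10.
Step 5. [(x + 4) + 7 = 10] peel the +7: subtract 7 from each side. So sub: x + 4 = 3.
Step 6. [x + 4 = 3] 4 comes off first (subtract 4), so sub: x = -1.

Answer: x ∈ {-1}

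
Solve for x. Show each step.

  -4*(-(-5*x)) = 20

Step 1. [-4*(-(-5*x)) = 20] leading coefficient -4: divide by -4. So div: -(-5*x) = -5.
Step 2. [-(-5*x) = -5] leading − — multiply by −1. So neg: -5*x = 5.
Step 3. [-5*x = 5] -5·(inner) — divide through by -5, so div: x = -1.

Answer: x ∈ {-1}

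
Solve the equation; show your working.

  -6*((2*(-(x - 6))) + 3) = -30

Step 1. [-6*((2*(-(x - 6))) + 3) = -30] leading coefficient -6: divide by -6. So div: (2*(-(x - 6))) + 3 = 5.
Step 2. [(2*(-(x - 6))) + 3 = 5] peel the +3: subtract 3 from each side, so sub: 2*(-(x - 6)) = 2.
Step 3. [2*(-(x - 6)) = 2] 2 out front; divide by 2, so div: -(x - 6) = 1.
Step 4. [-(x - 6) = 1] flip signs both sides. So neg: x - 6 = -1.
Step 5. [x - 6 = -1] -6 is outermost — add 6 both sides, so sub: x = 5.

Answer: x ∈ {5}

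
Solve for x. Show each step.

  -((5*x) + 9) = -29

Step 1. [-((5*x) + 9) = -29] LHS negated; negate both sides. So neg: (5*x) + 9 = 29.
Step 2. [(5*x) + 9 = 29] 9 comes off first (subtract 9) ⇒ sub: 5*x = 20.
Step 3. [5*x = 20] LHS = 5·(…); ÷5 both sides, so div: x = 4.

Answer: x ∈ {4}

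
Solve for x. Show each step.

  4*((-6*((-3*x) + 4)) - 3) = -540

Step 1. [4*((-6*((-3*x) + 4)) - 3) = -540] 4·(inner) — divide through by 4 ⇒ div: (-6*((-3*x) + 4)) - 3 = -135.
Step 2. [(-6*((-3*x) + 4)) - 3 = -135] 3 comes off first (add 3). So sub: -6*((-3*x) + 4) = -132.
Step 3. [-6*((-3*x) + 4) = -132] leading coefficient -6: divide by -6. So div: (-3*x) + 4 = 22.
Step 4. [(-3*x) + 4 = 22] the outer +4 inverts by subtracting 4. So sub: -3*x = 18.
Step 5. [-3*x = 18] -3·(inner) — divide through by -3 ⇒ div: x = -6.

Answer: x ∈ {-6}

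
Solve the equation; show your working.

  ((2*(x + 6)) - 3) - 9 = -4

Step 1. [((2*(x + 6)) - 3) - 9 = -4] -9 is outermost — add 9 both sides, so sub: (2*(x + 6)) - 3 = 5.
Step 2. [(2*(x + 6)) - 3 = 5] add 3: x sits inside (… - 3). So sub: 2*(x + 6) = 8.
Step 3. [2*(x + 6) = 8] leading coefficient 2: divide by 2. So div: x + 6 = 4.
Step 4. [x + 6 = 4] subtract 6: x sits inside (… + 6). So sub: x = -2.

Answer: x ∈ {-2}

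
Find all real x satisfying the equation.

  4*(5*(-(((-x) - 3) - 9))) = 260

Step 1. [4*(5*(-(((-x) - 3) - 9))) = 260] 4·(inner) — divide through by 4, so div: 5*(-(((-x) - 3) - 9)) = 65.
Step 2. [5*(-(((-x) - 3) - 9)) = 65] 5·(inner) — divide through by 5, so div: -(((-x) - 3) - 9) = 13.
Step 3. [-(((-x) - 3) - 9) = 13] leading − — multiply by −1, so neg: ((-x) - 3) - 9 = -13.
Step 4. [((-x) - 3) - 9 = -13] 9 comes off first (add 9), so sub: (-x) - 3 = -4.
Step 5. [(-x) - 3 = -4] peel the -3: add 3 from each side. So sub: -x = -1.
Step 6. [-x = -1] flip signs both sides. So neg: x = 1.

Answer: x ∈ {1}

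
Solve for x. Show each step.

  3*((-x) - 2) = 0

Step 1. [3*((-x) - 2) = 0] 3·(inner) — divide through by 3. So div: (-x) - 2 = 0.
Step 2. [(-x) - 2 = 0] -2 is outermost — add 2 both sides ⇒ sub: -x = 2.
Step 3. [-x = 2] LHS negated; negate both sides. So neg: x = -2.

Answer: x ∈ {-2}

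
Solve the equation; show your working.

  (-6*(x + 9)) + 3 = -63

Step 1. [(-6*(x + 9)) + 3 = -63] +3 is outermost — subtract 3 both sides ⇒ sub: -6*(x + 9) = -66.
Step 2. [-6*(x + 9) = -66] divide by the outer -6, so div: x + 9 = 11.
Step 3. [x + 9 = 11] peel the +9: subtract 9 from each side ⇒ sub: x = 2.

Answer: x ∈ {2}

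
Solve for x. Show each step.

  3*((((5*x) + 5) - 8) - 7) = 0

Step 1. [3*((((5*x) + 5) - 8) - 7) = 0] LHS = 3·(…); ÷3 both sides ⇒ div: (((5*x) + 5) - 8) - 7 = 0.
Step 2. [(((5*x) + 5) - 8) - 7 = 0] -7 is outermost — add 7 both sides, so sub: ((5*x) + 5) - 8 = 7.
Step 3. [((5*x) + 5) - 8 = 7] 8 comes off first (add 8) ⇒ sub: (5*x) + 5 = 15.
Step 4. [(5*x) + 5 = 15] 5 divides every term; factor it out. So factor: x + 1 = 3.
Step 5. [x + 1 = 3] peel the +1: subtract 1 from each side, so sub: x = 2.

Answer: x ∈ {2}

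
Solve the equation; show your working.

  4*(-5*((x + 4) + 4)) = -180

Step 1. [4*(-5*((x + 4) + 4)) = -180] leading coefficient 4: divide by 4, so div: -5*((x + 4) + 4) = -45.
Step 2. [-5*((x + 4) + 4) = -45] LHS = -5·(…); ÷-5 both sides ⇒ div: (x + 4) + 4 = 9.
Step 3. [(x + 4) + 4 = 9] +4 is outermost — subtract 4 both sides ⇒ sub: x + 4 = 5.
Step 4. [x + 4 = 5] the outer +4 inverts by subtracting 4 ⇒ sub: x = 1.

Answer: x ∈ {1}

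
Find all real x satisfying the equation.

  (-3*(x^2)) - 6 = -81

Step 1. [(-3*(x^2)) - 6 = -81] peel the -6: add 6 from each side, so sub: -3*(x^2) = -75.
Step 2. [-3*(x^2) = -75] -3·(inner) — divide through by -3, so div: x^2 = 25.
Step 3. [x^2 = 25] √ both sides: 25 ≥ 0 gives two branches. So sqrt: x = 5 or -5.

Answer: x ∈ {-5, 5}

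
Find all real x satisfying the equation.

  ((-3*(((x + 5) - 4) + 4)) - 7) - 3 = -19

Step 1. [((-3*(((x + 5) - 4) + 4)) - 7) - 3 = -19] the outer -3 inverts by adding 3. So sub: (-3*(((x + 5) - 4) + 4)) - 7 = -16.
Step 2. [(-3*(((x + 5) - 4) + 4)) - 7 = -16] the outer -7 inverts by adding 7, so sub: -3*(((x + 5) - 4) + 4) = -9.
Step 3. [-3*(((x + 5) - 4) + 4) = -9] LHS = -3·(…); ÷-3 both sides, so div: ((x + 5) - 4) + 4 = 3.
Step 4. [((x + 5) - 4) + 4 = 3] 4 comes off first (subtract 4). So sub: (x + 5) - 4 = -1.
Step 5. [(x + 5) - 4 = -1] add 4: x sits inside (… - 4), so sub: x + 5 = 3.
Step 6. [x + 5 = 3] subtract 5: x sits inside (… + 5). So sub: x = -2.

Answer: x ∈ {-2}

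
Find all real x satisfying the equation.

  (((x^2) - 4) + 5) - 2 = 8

Step 1. [(((x^2) - 4) + 5) - 2 = 8] add 2: x sits inside (… - 2) ⇒ sub: ((x^2) - 4) + 5 = 10.
Step 2. [((x^2) - 4) + 5 = 10] subtract 5: x sits inside (… + 5), so sub: (x^2) - 4 = 5.
Step 3. [(x^2) - 4 = 5] peel the -4: add 4 from each side, so sub: x^2 = 9.
Step 4. [x^2 = 9] LHS squared, RHS 9 ≥ 0: apply √ (±) ⇒ sqrt: x = 3 or -3.

Answer: x ∈ {-3, 3}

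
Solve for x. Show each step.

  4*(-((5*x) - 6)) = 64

Step 1. [4*(-((5*x) - 6)) = 64] divide by the outer 4 ⇒ div: -((5*x) - 6) = 16.
Step 2. [-((5*x) - 6) = 16] leading − — multiply by −1 ⇒ neg: (5*x) - 6 = -16.
Step 3. [(5*x) - 6 = -16] 6 comes off first (add 6) ⇒ sub: 5*x = -10.
Step 4. [5*x = -10] 5·(inner) — divide through by 5 ⇒ div: x = -2.

Answer: x ∈ {-2}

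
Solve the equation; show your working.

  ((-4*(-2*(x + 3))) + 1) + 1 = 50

Step 1. [((-4*(-2*(x + 3))) + 1) + 1 = 50] subtract 1: x sits inside (… + 1), so sub: (-4*(-2*(x + 3))) + 1 = 49.
Step 2. [(-4*(-2*(x + 3))) + 1 = 49] subtract 1: x sits inside (… + 1) ⇒ sub: -4*(-2*(x + 3)) = 48.
Step 3. [-4*(-2*(x + 3)) = 48] leading coefficient -4: divide by -4. So div: -2*(x + 3) = -12.
Step 4. [-2*(x + 3) = -12] -2 out front; divide by -2, so div: x + 3 = 6.
Step 5. [x + 3 = 6] +3 is outermost — subtract 3 both sides, so sub: x = 3.

Answer: x ∈ {3}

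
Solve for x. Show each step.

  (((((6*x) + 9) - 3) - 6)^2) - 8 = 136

Step 1. [(((((6*x) + 9) - 3) - 6)^2) - 8 = 136] -8 is outermost — add 8 both sides, so sub: ((((6*x) + 9) - 3) - 6)^2 = 144.
Step 2. [((((6*x) + 9) - 3) - 6)^2 = 144] 144 ≥ 0, LHS is (·)² — take ±√. So sqrt: (((6*x) + 9) - 3) - 6 = 12 or -12.
Step 3. [(((6*x) + 9) - 3) - 6 = 12 or -12] the outer -6 inverts by adding 6 ⇒ sub: ((6*x) + 9) - 3 = 18 or -6.
Step 4. [((6*x) + 9) - 3 = 18 or -6] -3 is outermost — add 3 both sides, so sub: (6*x) + 9 = 21 or -3.
Step 5. [(6*x) + 9 = 21 or -3] the outer +9 inverts by subtracting 9, so sub: 6*x = 12 or -12.
Step 6. [6*x = 12 or -12] 6 out front; divide by 6. So div: x = 2 or -2.

Answer: x ∈ {-2, 2}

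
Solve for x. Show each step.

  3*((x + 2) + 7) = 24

Step 1. [3*((x + 2) + 7) = 24] divide by the outer 3 ⇒ div: (x + 2) + 7 = 8.
Step 2. [(x + 2) + 7 = 8] subtract 7: x sits inside (… + 7), so sub: x + 2 = 1.
Step 3. [x + 2 = 1] +2 is outermost — subtract 2 both sides, so sub: x = -1.

Answer: x ∈ {-1}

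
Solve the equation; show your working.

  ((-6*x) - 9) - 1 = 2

Step 1. [((-6*x) - 9) - 1 = 2] add 1: x sits inside (… - 1) ⇒ sub: (-6*x) - 9 = 3.
Step 2. [(-6*x) - 9 = 3] add 9: x sits inside (… - 9). So sub: -6*x = 12.
Step 3. [-6*x = 12] LHS = -6·(…); ÷-6 both sides ⇒ div: x = -2.

Answer: x ∈ {-2}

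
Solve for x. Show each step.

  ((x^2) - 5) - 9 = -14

Step 1. [((x^2) - 5) - 9 = -14] peel the -9: add 9 from each side. So sub: (x^2) - 5 = -5.
Step 2. [(x^2) - 5 = -5] the outer -5 inverts by adding 5 ⇒ sub: x^2 = 0.
Step 3. [x^2 = 0] LHS squared, RHS 0 ≥ 0: apply √ (±). So sqrt: x = 0.

Answer: x ∈ {0}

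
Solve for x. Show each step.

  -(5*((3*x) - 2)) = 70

Step 1. [-(5*((3*x) - 2)) = 70] flip signs both sides ⇒ neg: 5*((3*x) - 2) = -70.
Step 2. [5*((3*x) - 2) = -70] divide by the outer 5 ⇒ div: (3*x) - 2 = -14.
Step 3. [(3*x) - 2 = -14] -2 is outermost — add 2 both sides. So sub: 3*x = -12.
Step 4. [3*x = -12] LHS = 3·(…); ÷3 both sides ⇒ div: x = -4.

Answer: x ∈ {-4}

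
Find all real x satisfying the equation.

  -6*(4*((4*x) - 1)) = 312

Step 1. [-6*(4*((4*x) - 1)) = 312] LHS = -6·(…); ÷-6 both sides. So div: 4*((4*x) - 1) = -52.
Step 2. [4*((4*x) - 1) = -52] divide by the outer 4 ⇒ div: (4*x) - 1 = -13.
Step 3. [(4*x) - 1 = -13] -1 is outermost — add 1 both sides. So sub: 4*x = -12.
Step 4. [4*x = -12] leading coefficient 4: divide by 4 ⇒ div: x = -3.

Answer: x ∈ {-3}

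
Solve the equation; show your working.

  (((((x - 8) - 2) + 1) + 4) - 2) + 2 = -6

Step 1. [(((((x - 8) - 2) + 1) + 4) - 2) + 2 = -6] +2 is outermost — subtract 2 both sides ⇒ sub: ((((x - 8) - 2) + 1) + 4) - 2 = -8.
Step 2. [((((x - 8) - 2) + 1) + 4) - 2 = -8] 2 comes off first (add 2) ⇒ sub: (((x - 8) - 2) + 1) + 4 = -6.
Step 3. [(((x - 8) - 2) + 1) + 4 = -6] the outer +4 inverts by subtracting 4, so sub: ((x - 8) - 2) + 1 = -10.
Step 4. [((x - 8) - 2) + 1 = -10] 1 comes off first (subtract 1), so sub: (x - 8) - 2 = -11.
Step 5. [(x - 8) - 2 = -11] add 2: x sits inside (… - 2). So sub: x - 8 = -9.
Step 6. [x - 8 = -9] 8 comes off first (add 8), so sub: x = -1.

Answer: x ∈ {-1}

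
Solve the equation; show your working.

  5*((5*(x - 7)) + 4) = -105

Step 1. [5*((5*(x - 7)) + 4) = -105] divide by the outer 5, so div: (5*(x - 7)) + 4 = -21.
Step 2. [(5*(x - 7)) + 4 = -21] +4 is outermost — subtract 4 both sides. So sub: 5*(x - 7) = -25.
Step 3. [5*(x - 7) = -25] leading coefficient 5: divide by 5, so div: x - 7 = -5.
Step 4. [x - 7 = -5] add 7: x sits inside (… - 7) ⇒ sub: x = 2.

Answer: x ∈ {2}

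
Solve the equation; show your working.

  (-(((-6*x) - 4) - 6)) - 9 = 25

Step 1. [(-(((-6*x) - 4) - 6)) - 9 = 25] the outer -9 inverts by adding 9, so sub: -(((-6*x) - 4) - 6) = 34.
Step 2. [-(((-6*x) - 4) - 6) = 34] flip signs both sides. So neg: ((-6*x) - 4) - 6 = -34.
Step 3. [((-6*x) - 4) - 6 = -34] 6 comes off first (add 6). So sub: (-6*x) - 4 = -28.
Step 4. [(-6*x) - 4 = -28] 4 comes off first (add 4). So sub: -6*x = -24.
Step 5. [-6*x = -24] -6 out front; divide by -6, so div: x = 4.

Answer: x ∈ {4}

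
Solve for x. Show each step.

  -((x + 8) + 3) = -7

Step 1. [-((x + 8) + 3) = -7] LHS negated; negate both sides ⇒ neg: (x + 8) + 3 = 7.
Step 2. [(x + 8) + 3 = 7] subtract 3: x sits inside (… + 3), so sub: x + 8 = 4.
Step 3. [x + 8 = 4] subtract 8: x sits inside (… + 8) ⇒ sub: x = -4.

Answer: x ∈ {-4}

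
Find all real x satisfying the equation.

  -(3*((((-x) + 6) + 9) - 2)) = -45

Step 1. [-(3*((((-x) + 6) + 9) - 2)) = -45] LHS negated; negate both sides ⇒ neg: 3*((((-x) + 6) + 9) - 2) = 45.
Step 2. [3*((((-x) + 6) + 9) - 2) = 45] 3 out front; divide by 3 ⇒ div: (((-x) + 6) + 9) - 2 = 15.
Step 3. [(((-x) + 6) + 9) - 2 = 15] the outer -2 inverts by adding 2. So sub: ((-x) + 6) + 9 = 17.
Step 4. [((-x) + 6) + 9 = 17] subtract 9: x sits inside (… + 9) ⇒ sub: (-x) + 6 = 8.
Step 5. [(-x) + 6 = 8] peel the +6: subtract 6 from each side ⇒ sub: -x = 2.
Step 6. [-x = 2] LHS negated; negate both sides. So neg: x = -2.

Answer: x ∈ {-2}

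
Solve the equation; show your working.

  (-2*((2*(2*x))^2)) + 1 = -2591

Step 1. [(-2*((2*(2*x))^2)) + 1 = -2591] subtract 1: x sits inside (… + 1) ⇒ sub: -2*((2*(2*x))^2) = -2592.
Step 2. [-2*((2*(2*x))^2) = -2592] LHS = -2·(…); ÷-2 both sides. So div: (2*(2*x))^2 = 1296.
Step 3. [(2*(2*x))^2 = 1296] LHS squared, RHS 1296 ≥ 0: apply √ (±), so sqrt: 2*(2*x) = 36 or -36.
Step 4. [2*(2*x) = 36 or -36] 2 out front; divide by 2. So div: 2*x = 18 or -18.
Step 5. [2*x = 18 or -18] 2 out front; divide by 2 ⇒ div: x = 9 or -9.

Answer: x ∈ {-9, 9}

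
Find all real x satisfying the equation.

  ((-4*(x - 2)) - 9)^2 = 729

Step 1. [((-4*(x - 2)) - 9)^2 = 729] 729 ≥ 0, LHS is (·)² — take ±√, so sqrt: (-4*(x - 2)) - 9 = 27 or -27.
Step 2. [(-4*(x - 2)) - 9 = 27 or -27] add 9: x sits inside (… - 9), so sub: -4*(x - 2) = 36 or -18.
Step 3. [-4*(x - 2) = 36 or -18] -4·(inner) — divide through by -4, so div: x - 2 = -9 or 9/2.
Step 4. [x - 2 = -9 or 9/2] peel the -2: add 2 from each side. So sub: x = -7 or 13/2.

Answer: x ∈ {-7, 13/2}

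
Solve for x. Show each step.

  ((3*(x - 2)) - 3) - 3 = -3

Step 1. [((3*(x - 2)) - 3) - 3 = -3] the outer -3 inverts by adding 3, so sub: (3*(x - 2)) - 3 = 0.
Step 2. [(3*(x - 2)) - 3 = 0] common factor 3 (LHS and 0) — divide through. So factor: (x - 2) - 1 = 0.
Step 3. [(x - 2) - 1 = 0] -1 is outermost — add 1 both sides. So sub: x - 2 = 1.
Step 4. [x - 2 = 1] the outer -2 inverts by adding 2. So sub: x = 3.

Answer: x ∈ {3}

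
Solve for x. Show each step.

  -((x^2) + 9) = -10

Step 1. [-((x^2) + 9) = -10] LHS negated; negate both sides, so neg: (x^2) + 9 = 10.
Step 2. [(x^2) + 9 = 10] the outer +9 inverts by subtracting 9, so sub: x^2 = 1.
Step 3. [x^2 = 1] √ both sides: 1 ≥ 0 gives two branches ⇒ sqrt: x = 1 or -1.

Answer: x ∈ {-1, 1}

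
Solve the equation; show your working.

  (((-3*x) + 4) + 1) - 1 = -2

Step 1. [(((-3*x) + 4) + 1) - 1 = -2] peel the -1: add 1 from each side, so sub: ((-3*x) + 4) + 1 = -1.
Step 2. [((-3*x) + 4) + 1 = -1] +1 is outermost — subtract 1 both sides ⇒ sub: (-3*x) + 4 = -2.
Step 3. [(-3*x) + 4 = -2] peel the +4: subtract 4 from each side ⇒ sub: -3*x = -6.
Step 4. [-3*x = -6] -3·(inner) — divide through by -3 ⇒ div: x = 2.

Answer: x ∈ {2}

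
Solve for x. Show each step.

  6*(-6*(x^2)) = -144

Step 1. [6*(-6*(x^2)) = -144] 6·(inner) — divide through by 6. So div: -6*(x^2) = -24.
Step 2. [-6*(x^2) = -24] LHS = -6·(…); ÷-6 both sides ⇒ div: x^2 = 4.
Step 3. [x^2 = 4] √ both sides: 4 ≥ 0 gives two branches, so sqrt: x = 2 or -2.

Answer: x ∈ {-2, 2}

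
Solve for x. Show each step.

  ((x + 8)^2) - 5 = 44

Step 1. [((x + 8)^2) - 5 = 44] 5 comes off first (add 5). So sub: (x + 8)^2 = 49.
Step 2. [(x + 8)^2 = 49] 49 ≥ 0, LHS is (·)² — take ±√. So sqrt: x + 8 = 7 or -7.
Step 3. [x + 8 = 7 or -7] peel the +8: subtract 8 from each side ⇒ sub: x = -1 or -15.

Answer: x ∈ {-15, -1}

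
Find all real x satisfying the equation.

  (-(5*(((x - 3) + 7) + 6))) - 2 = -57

Step 1. [(-(5*(((x - 3) + 7) + 6))) - 2 = -57] the outer -2 inverts by adding 2. So sub: -(5*(((x - 3) + 7) + 6)) = -55.
Step 2. [-(5*(((x - 3) + 7) + 6)) = -55] LHS negated; negate both sides, so neg: 5*(((x - 3) + 7) + 6) = 55.
Step 3. [5*(((x - 3) + 7) + 6) = 55] 5 out front; divide by 5. So div: ((x - 3) + 7) + 6 = 11.
Step 4. [((x - 3) + 7) + 6 = 11] the outer +6 inverts by subtracting 6, so sub: (x - 3) + 7 = 5.
Step 5. [(x - 3) + 7 = 5] peel the +7: subtract 7 from each side ⇒ sub: x - 3 = -2.
Step 6. [x - 3 = -2] the outer -3 inverts by adding 3, so sub: x = 1.

Answer: x ∈ {1}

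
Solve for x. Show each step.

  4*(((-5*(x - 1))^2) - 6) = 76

Step 1. [4*(((-5*(x - 1))^2) - 6) = 76] divide by the outer 4. So div: ((-5*(x - 1))^2) - 6 = 19.
Step 2. [((-5*(x - 1))^2) - 6 = 19] add 6: x sits inside (… - 6) ⇒ sub: (-5*(x - 1))^2 = 25.
Step 3. [(-5*(x - 1))^2 = 25] √ both sides: 25 ≥ 0 gives two branches. So sqrt: -5*(x - 1) = 5 or -5.
Step 4. [-5*(x - 1) = 5 or -5] LHS = -5·(…); ÷-5 both sides. So div: x - 1 = -1 or 1.
Step 5. [x - 1 = -1 or 1] the outer -1 inverts by adding 1 ⇒ sub: x = 0 or 2.

Answer: x ∈ {0, 2}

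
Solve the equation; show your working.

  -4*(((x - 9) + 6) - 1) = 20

Step 1. [-4*(((x - 9) + 6) - 1) = 20] divide by the outer -4, so div: ((x - 9) + 6) - 1 = -5.
Step 2. [((x - 9) + 6) - 1 = -5] -1 is outermost — add 1 both sides ⇒ sub: (x - 9) + 6 = -4.
Step 3. [(x - 9) + 6 = -4] peel the +6: subtract 6 from each side ⇒ sub: x - 9 = -10.
Step 4. [x - 9 = -10] peel the -9: add 9 from each side ⇒ sub: x = -1.

Answer: x ∈ {-1}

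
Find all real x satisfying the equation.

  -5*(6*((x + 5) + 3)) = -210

Step 1. [-5*(6*((x + 5) + 3)) = -210] leading coefficient -5: divide by -5, so div: 6*((x + 5) + 3) = 42.
Step 2. [6*((x + 5) + 3) = 42] leading coefficient 6: divide by 6, so div: (x + 5) + 3 = 7.
Step 3. [(x + 5) + 3 = 7] the outer +3 inverts by subtracting 3 ⇒ sub: x + 5 = 4.
Step 4. [x + 5 = 4] the outer +5 inverts by subtracting 5 ⇒ sub: x = -1.

Answer: x ∈ {-1}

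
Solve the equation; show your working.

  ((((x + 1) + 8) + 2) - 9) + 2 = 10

Step 1. [((((x + 1) + 8) + 2) - 9) + 2 = 10] the outer +2 inverts by subtracting 2. So sub: (((x + 1) + 8) + 2) - 9 = 8.
Step 2. [(((x + 1) + 8) + 2) - 9 = 8] the outer -9 inverts by adding 9. So sub: ((x + 1) + 8) + 2 = 17.
Step 3. [((x + 1) + 8) + 2 = 17] +2 is outermost — subtract 2 both sides, so sub: (x + 1) + 8 = 15.
Step 4. [(x + 1) + 8 = 15] subtract 8: x sits inside (… + 8), so sub: x + 1 = 7.
Step 5. [x + 1 = 7] +1 is outermost — subtract 1 both sides ⇒ sub: x = 6.

Answer: x ∈ {6}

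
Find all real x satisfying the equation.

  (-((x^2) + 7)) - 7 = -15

Step 1. [(-((x^2) + 7)) - 7 = -15] -7 is outermost — add 7 both sides, so sub: -((x^2) + 7) = -8.
Step 2. [-((x^2) + 7) = -8] LHS negated; negate both sides. So neg: (x^2) + 7 = 8.
Step 3. [(x^2) + 7 = 8] +7 is outermost — subtract 7 both sides. So sub: x^2 = 1.
Step 4. [x^2 = 1] √ both sides: 1 ≥ 0 gives two branches. So sqrt: x = 1 or -1.

Answer: x ∈ {-1, 1}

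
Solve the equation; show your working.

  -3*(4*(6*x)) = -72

Step 1. [-3*(4*(6*x)) = -72] divide by the outer -3 ⇒ div: 4*(6*x) = 24.
Step 2. [4*(6*x) = 24] leading coefficient 4: divide by 4. So div: 6*x = 6.
Step 3. [6*x = 6] leading coefficient 6: divide by 6 ⇒ div: x = 1.

Answer: x ∈ {1}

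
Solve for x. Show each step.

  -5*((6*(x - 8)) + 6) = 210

Step 1. [-5*((6*(x - 8)) + 6) = 210] leading coefficient -5: divide by -5 ⇒ div: (6*(x - 8)) + 6 = -42.
Step 2. [(6*(x - 8)) + 6 = -42] subtract 6: x sits inside (… + 6), so sub: 6*(x - 8) = -48.
Step 3. [6*(x - 8) = -48] LHS = 6·(…); ÷6 both sides, so div: x - 8 = -8.
Step 4. [x - 8 = -8] peel the -8: add 8 from each side, so sub: x = 0.

Answer: x ∈ {0}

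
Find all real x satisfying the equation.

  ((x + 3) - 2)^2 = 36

Step 1. [((x + 3) - 2)^2 = 36] LHS squared, RHS 36 ≥ 0: apply √ (±) ⇒ sqrt: (x + 3) - 2 = 6 or -6.
Step 2. [(x + 3) - 2 = 6 or -6] add 2: x sits inside (… - 2) ⇒ sub: x + 3 = 8 or -4.
Step 3. [x + 3 = 8 or -4] +3 is outermost — subtract 3 both sides, so sub: x = 5 or -7.

Answer: x ∈ {-7, 5}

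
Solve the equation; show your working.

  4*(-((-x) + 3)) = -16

Step 1. [4*(-((-x) + 3)) = -16] leading coefficient 4: divide by 4. So div: -((-x) + 3) = -4.
Step 2. [-((-x) + 3) = -4] flip signs both sides, so neg: (-x) + 3 = 4.
Step 3. [(-x) + 3 = 4] subtract 3: x sits inside (… + 3). So sub: -x = 1.
Step 4. [-x = 1] flip signs both sides. So neg: x = -1.

Answer: x ∈ {-1}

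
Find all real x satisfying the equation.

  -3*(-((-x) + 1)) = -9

Step 1. [-3*(-((-x) + 1)) = -9] leading coefficient -3: divide by -3. So div: -((-x) + 1) = 3.
Step 2. [-((-x) + 1) = 3] leading − — multiply by −1, so neg: (-x) + 1 = -3.
Step 3. [(-x) + 1 = -3] 1 comes off first (subtract 1), so sub: -x = -4.
Step 4. [-x = -4] flip signs both sides, so neg: x = 4.

Answer: x ∈ {4}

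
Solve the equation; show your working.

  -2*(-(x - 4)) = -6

Step 1. [-2*(-(x - 4)) = -6] divide by the outer -2. So div: -(x - 4) = 3.
Step 2. [-(x - 4) = 3] flip signs both sides, so neg: x - 4 = -3.
Step 3. [x - 4 = -3] add 4: x sits inside (… - 4) ⇒ sub: x = 1.

Answer: x ∈ {1}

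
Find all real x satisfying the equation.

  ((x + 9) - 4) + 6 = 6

Step 1. [((x + 9) - 4) + 6 = 6] peel the +6: subtract 6 from each side, so sub: (x + 9) - 4 = 0.
Step 2. [(x + 9) - 4 = 0] peel the -4: add 4 from each side, so sub: x + 9 = 4.
Step 3. [x + 9 = 4] subtract 9: x sits inside (… + 9), so sub: x = -5.

Answer: x ∈ {-5}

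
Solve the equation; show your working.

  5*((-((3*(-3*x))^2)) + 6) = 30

Step 1. [5*((-((3*(-3*x))^2)) + 6) = 30] 5 out front; divide by 5. So div: (-((3*(-3*x))^2)) + 6 = 6.
Step 2. [(-((3*(-3*x))^2)) + 6 = 6] 6 comes off first (subtract 6). So sub: -((3*(-3*x))^2) = 0.
Step 3. [-((3*(-3*x))^2) = 0] flip signs both sides, so neg: (3*(-3*x))^2 = 0.
Step 4. [(3*(-3*x))^2 = 0] LHS squared, RHS 0 ≥ 0: apply √ (±) ⇒ sqrt: 3*(-3*x) = 0.
Step 5. [3*(-3*x) = 0] LHS = 3·(…); ÷3 both sides. So div: -3*x = 0.
Step 6. [-3*x = 0] divide by the outer -3. So div: x = 0.

Answer: x ∈ {0}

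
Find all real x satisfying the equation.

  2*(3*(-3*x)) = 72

Step 1. [2*(3*(-3*x)) = 72] 2·(inner) — divide through by 2, so div: 3*(-3*x) = 36.
Step 2. [3*(-3*x) = 36] 3·(inner) — divide through by 3, so div: -3*x = 12.
Step 3. [-3*x = 12] divide by the outer -3. So div: x = -4.

Answer: x ∈ {-4}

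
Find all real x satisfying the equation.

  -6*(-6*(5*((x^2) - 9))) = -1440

Step 1. [-6*(-6*(5*((x^2) - 9))) = -1440] leading coefficient -6: divide by -6 ⇒ div: -6*(5*((x^2) - 9)) = 240.
Step 2. [-6*(5*((x^2) - 9)) = 240] -6·(inner) — divide through by -6 ⇒ div: 5*((x^2) - 9) = -40.
Step 3. [5*((x^2) - 9) = -40] 5·(inner) — divide through by 5, so div: (x^2) - 9 = -8.
Step 4. [(x^2) - 9 = -8] 9 comes off first (add 9). So sub: x^2 = 1.
Step 5. [x^2 = 1] √ both sides: 1 ≥ 0 gives two branches, so sqrt: x = 1 or -1.

Answer: x ∈ {-1, 1}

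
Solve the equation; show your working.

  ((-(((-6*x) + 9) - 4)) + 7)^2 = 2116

Step 1. [((-(((-6*x) + 9) - 4)) + 7)^2 = 2116] LHS squared, RHS 2116 ≥ 0: apply √ (±), so sqrt: (-(((-6*x) + 9) - 4)) + 7 = 46 or -46.
Step 2. [(-(((-6*x) + 9) - 4)) + 7 = 46 or -46] peel the +7: subtract 7 from each side. So sub: -(((-6*x) + 9) - 4) = 39 or -53.
Step 3. [-(((-6*x) + 9) - 4) = 39 or -53] flip signs both sides, so neg: ((-6*x) + 9) - 4 = -39 or 53.
Step 4. [((-6*x) + 9) - 4 = -39 or 53] add 4: x sits inside (… - 4). So sub: (-6*x) + 9 = -35 or 57.
Step 5. [(-6*x) + 9 = -35 or 57] subtract 9: x sits inside (… + 9), so sub: -6*x = -44 or 48.
Step 6. [-6*x = -44 or 48] divide by the outer -6. So div: x = 22/3 or -8.

Answer: x ∈ {-8, 22/3}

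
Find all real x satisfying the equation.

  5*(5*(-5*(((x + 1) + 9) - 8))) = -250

Step 1. [5*(5*(-5*(((x + 1) + 9) - 8))) = -250] divide by the outer 5. So div: 5*(-5*(((x + 1) + 9) - 8)) = -50.
Step 2. [5*(-5*(((x + 1) + 9) - 8)) = -50] 5 out front; divide by 5 ⇒ div: -5*(((x + 1) + 9) - 8) = -10.
Step 3. [-5*(((x + 1) + 9) - 8) = -10] leading coefficient -5: divide by -5, so div: ((x + 1) + 9) - 8 = 2.
Step 4. [((x + 1) + 9) - 8 = 2] add 8: x sits inside (… - 8). So sub: (x + 1) + 9 = 10.
Step 5. [(x + 1) + 9 = 10] the outer +9 inverts by subtracting 9. So sub: x + 1 = 1.
Step 6. [x + 1 = 1] 1 comes off first (subtract 1), so sub: x = 0.

Answer: x ∈ {0}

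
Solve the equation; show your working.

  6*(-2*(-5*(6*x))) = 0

Step 1. [6*(-2*(-5*(6*x))) = 0] divide by the outer 6, so div: -2*(-5*(6*x)) = 0.
Step 2. [-2*(-5*(6*x)) = 0] -2·(inner) — divide through by -2, so div: -5*(6*x) = 0.
Step 3. [-5*(6*x) = 0] -5·(inner) — divide through by -5, so div: 6*x = 0.
Step 4. [6*x = 0] divide by the outer 6. So div: x = 0.

Answer: x ∈ {0}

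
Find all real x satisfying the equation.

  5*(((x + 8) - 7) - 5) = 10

Step 1. [5*(((x + 8) - 7) - 5) = 10] LHS = 5·(…); ÷5 both sides, so div: ((x + 8) - 7) - 5 = 2.
Step 2. [((x + 8) - 7) - 5 = 2] add 5: x sits inside (… - 5). So sub: (x + 8) - 7 = 7.
Step 3. [(x + 8) - 7 = 7] add 7: x sits inside (… - 7) ⇒ sub: x + 8 = 14.
Step 4. [x + 8 = 14] subtract 8: x sits inside (… + 8). So sub: x = 6.

Answer: x ∈ {6}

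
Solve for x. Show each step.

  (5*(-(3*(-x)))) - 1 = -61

Step 1. [(5*(-(3*(-x)))) - 1 = -61] peel the -1: add 1 from each side. So sub: 5*(-(3*(-x))) = -60.
Step 2. [5*(-(3*(-x))) = -60] 5·(inner) — divide through by 5 ⇒ div: -(3*(-x)) = -12.
Step 3. [-(3*(-x)) = -12] LHS negated; negate both sides ⇒ neg: 3*(-x) = 12.
Step 4. [3*(-x) = 12] leading coefficient 3: divide by 3 ⇒ div: -x = 4.
Step 5. [-x = 4] leading − — multiply by −1. So neg: x = -4.

Answer: x ∈ {-4}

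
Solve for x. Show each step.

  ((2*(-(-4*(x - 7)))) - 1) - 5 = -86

Step 1. [((2*(-(-4*(x - 7)))) - 1) - 5 = -86] the outer -5 inverts by adding 5. So sub: (2*(-(-4*(x - 7)))) - 1 = -81.
Step 2. [(2*(-(-4*(x - 7)))) - 1 = -81] -1 is outermost — add 1 both sides, so sub: 2*(-(-4*(x - 7))) = -80.
Step 3. [2*(-(-4*(x - 7))) = -80] divide by the outer 2, so div: -(-4*(x - 7)) = -40.
Step 4. [-(-4*(x - 7)) = -40] leading − — multiply by −1, so neg: -4*(x - 7) = 40.
Step 5. [-4*(x - 7) = 40] LHS = -4·(…); ÷-4 both sides ⇒ div: x - 7 = -10.
Step 6. [x - 7 = -10] peel the -7: add 7 from each side. So sub: x = -3.

Answer: x ∈ {-3}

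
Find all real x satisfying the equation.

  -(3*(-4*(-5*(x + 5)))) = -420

Step 1. [-(3*(-4*(-5*(x + 5)))) = -420] leading − — multiply by −1 ⇒ neg: 3*(-4*(-5*(x + 5))) = 420.
Step 2. [3*(-4*(-5*(x + 5))) = 420] leading coefficient 3: divide by 3, so div: -4*(-5*(x + 5)) = 140.
Step 3. [-4*(-5*(x + 5)) = 140] leading coefficient -4: divide by -4, so div: -5*(x + 5) = -35.
Step 4. [-5*(x + 5) = -35] leading coefficient -5: divide by -5. So div: x + 5 = 7.
Step 5. [x + 5 = 7] subtract 5: x sits inside (… + 5). So sub: x = 2.

Answer: x ∈ {2}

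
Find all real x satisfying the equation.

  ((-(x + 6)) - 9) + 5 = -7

Step 1. [((-(x + 6)) - 9) + 5 = -7] subtract 5: x sits inside (… + 5) ⇒ sub: (-(x + 6)) - 9 = -12.
Step 2. [(-(x + 6)) - 9 = -12] 9 comes off first (add 9) ⇒ sub: -(x + 6) = -3.
Step 3. [-(x + 6) = -3] leading − — multiply by −1 ⇒ neg: x + 6 = 3.
Step 4. [x + 6 = 3] 6 comes off first (subtract 6). So sub: x = -3.

Answer: x ∈ {-3}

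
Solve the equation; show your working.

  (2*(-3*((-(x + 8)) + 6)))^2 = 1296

Step 1. [(2*(-3*((-(x + 8)) + 6)))^2 = 1296] 1296 ≥ 0, LHS is (·)² — take ±√ ⇒ sqrt: 2*(-3*((-(x + 8)) + 6)) = 36 or -36.
Step 2. [2*(-3*((-(x + 8)) + 6)) = 36 or -36] 2 out front; divide by 2, so div: -3*((-(x + 8)) + 6) = 18 or -18.
Step 3. [-3*((-(x + 8)) + 6) = 18 or -18] LHS = -3·(…); ÷-3 both sides. So div: (-(x + 8)) + 6 = -6 or 6.
Step 4. [(-(x + 8)) + 6 = -6 or 6] the outer +6 inverts by subtracting 6 ⇒ sub: -(x + 8) = -12 or 0.
Step 5. [-(x + 8) = -12 or 0] flip signs both sides ⇒ neg: x + 8 = 12 or 0.
Step 6. [x + 8 = 12 or 0] 8 comes off first (subtract 8). So sub: x = 4 or -8.

Answer: x ∈ {-8, 4}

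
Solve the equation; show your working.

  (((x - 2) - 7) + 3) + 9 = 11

Step 1. [(((x - 2) - 7) + 3) + 9 = 11] +9 is outermost — subtract 9 both sides. So sub: ((x - 2) - 7) + 3 = 2.
Step 2. [((x - 2) - 7) + 3 = 2] subtract 3: x sits inside (… + 3) ⇒ sub: (x - 2) - 7 = -1.
Step 3. [(x - 2) - 7 = -1] peel the -7: add 7 from each side, so sub: x - 2 = 6.
Step 4. [x - 2 = 6] peel the -2: add 2 from each side ⇒ sub: x = 8.

Answer: x ∈ {8}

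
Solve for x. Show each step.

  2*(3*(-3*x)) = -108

Step 1. [2*(3*(-3*x)) = -108] divide by the outer 2. So div: 3*(-3*x) = -54.
Step 2. [3*(-3*x) = -54] 3 out front; divide by 3, so div: -3*x = -18.
Step 3. [-3*x = -18] leading coefficient -3: divide by -3. So div: x = 6.

Answer: x ∈ {6}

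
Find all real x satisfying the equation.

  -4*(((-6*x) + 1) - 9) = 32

Step 1. [-4*(((-6*x) + 1) - 9) = 32] divide by the outer -4 ⇒ div: ((-6*x) + 1) - 9 = -8.
Step 2. [((-6*x) + 1) - 9 = -8] add 9: x sits inside (… - 9). So sub: (-6*x) + 1 = 1.
Step 3. [(-6*x) + 1 = 1] 1 comes off first (subtract 1), so sub: -6*x = 0.
Step 4. [-6*x = 0] divide by the outer -6, so div: x = 0.

Answer: x ∈ {0}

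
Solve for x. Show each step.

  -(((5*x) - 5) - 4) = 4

Step 1. [-(((5*x) - 5) - 4) = 4] flip signs both sides ⇒ neg: ((5*x) - 5) - 4 = -4.
Step 2. [((5*x) - 5) - 4 = -4] -4 is outermost — add 4 both sides. So sub: (5*x) - 5 = 0.
Step 3. [(5*x) - 5 = 0] 5 divides every term; factor it out ⇒ factor: x - 1 = 0.
Step 4. [x - 1 = 0] the outer -1 inverts by adding 1 ⇒ sub: x = 1.

Answer: x ∈ {1}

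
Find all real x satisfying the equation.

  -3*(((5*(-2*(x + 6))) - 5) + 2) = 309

Step 1. [-3*(((5*(-2*(x + 6))) - 5) + 2) = 309] LHS = -3·(…); ÷-3 both sides, so div: ((5*(-2*(x + 6))) - 5) + 2 = -103.
Step 2. [((5*(-2*(x + 6))) - 5) + 2 = -103] the outer +2 inverts by subtracting 2 ⇒ sub: (5*(-2*(x + 6))) - 5 = -105.
Step 3. [(5*(-2*(x + 6))) - 5 = -105] common factor 5 (LHS and -105) — divide through. So factor: (-2*(x + 6)) - 1 = -21.
Step 4. [(-2*(x + 6)) - 1 = -21] peel the -1: add 1 from each side ⇒ sub: -2*(x + 6) = -20.
Step 5. [-2*(x + 6) = -20] -2·(inner) — divide through by -2, so div: x + 6 = 10.
Step 6. [x + 6 = 10] 6 comes off first (subtract 6). So sub: x = 4.

Answer: x ∈ {4}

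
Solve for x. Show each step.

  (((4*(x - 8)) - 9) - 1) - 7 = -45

Step 1. [(((4*(x - 8)) - 9) - 1) - 7 = -45] -7 is outermost — add 7 both sides, so sub: ((4*(x - 8)) - 9) - 1 = -38.
Step 2. [((4*(x - 8)) - 9) - 1 = -38] the outer -1 inverts by adding 1 ⇒ sub: (4*(x - 8)) - 9 = -37.
Step 3. [(4*(x - 8)) - 9 = -37] add 9: x sits inside (… - 9). So sub: 4*(x - 8) = -28.
Step 4. [4*(x - 8) = -28] divide by the outer 4. So div: x - 8 = -7.
Step 5. [x - 8 = -7] peel the -8: add 8 from each side ⇒ sub: x = 1.

Answer: x ∈ {1}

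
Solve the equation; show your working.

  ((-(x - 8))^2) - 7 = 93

Step 1. [((-(x - 8))^2) - 7 = 93] add 7: x sits inside (… - 7). So sub: (-(x - 8))^2 = 100.
Step 2. [(-(x - 8))^2 = 100] √ both sides: 100 ≥ 0 gives two branches. So sqrt: -(x - 8) = 10 or -10.
Step 3. [-(x - 8) = 10 or -10] LHS negated; negate both sides, so neg: x - 8 = -10 or 10.
Step 4. [x - 8 = -10 or 10] add 8: x sits inside (… - 8), so sub: x = -2 or 18.

Answer: x ∈ {-2, 18}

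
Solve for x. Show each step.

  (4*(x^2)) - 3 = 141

Step 1. [(4*(x^2)) - 3 = 141] -3 is outermost — add 3 both sides, so sub: 4*(x^2) = 144.
Step 2. [4*(x^2) = 144] 4·(inner) — divide through by 4 ⇒ div: x^2 = 36.
Step 3. [x^2 = 36] 36 ≥ 0, LHS is (·)² — take ±√, so sqrt: x = 6 or -6.

Answer: x ∈ {-6, 6}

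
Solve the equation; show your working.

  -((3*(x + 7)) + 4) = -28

Step 1. [-((3*(x + 7)) + 4) = -28] LHS negated; negate both sides. So neg: (3*(x + 7)) + 4 = 28.
Step 2. [(3*(x + 7)) + 4 = 28] 4 comes off first (subtract 4). So sub: 3*(x + 7) = 24.
Step 3. [3*(x + 7) = 24] LHS = 3·(…); ÷3 both sides, so div: x + 7 = 8.
Step 4. [x + 7 = 8] +7 is outermost — subtract 7 both sides, so sub: x = 1.

Answer: x ∈ {1}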